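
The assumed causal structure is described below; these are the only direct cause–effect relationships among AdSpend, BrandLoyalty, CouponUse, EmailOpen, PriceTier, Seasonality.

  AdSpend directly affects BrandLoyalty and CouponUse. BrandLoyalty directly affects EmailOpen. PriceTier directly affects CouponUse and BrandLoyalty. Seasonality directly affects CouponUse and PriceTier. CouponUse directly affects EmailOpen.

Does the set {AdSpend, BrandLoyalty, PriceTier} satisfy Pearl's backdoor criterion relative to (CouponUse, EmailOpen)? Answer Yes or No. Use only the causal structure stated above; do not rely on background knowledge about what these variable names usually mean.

Backdoor paths from CouponUse to EmailOpen (paths whose first edge points into CouponUse):
  P1: CouponUse <- Seasonality -> PriceTier -> BrandLoyalty -> EmailOpen
  P2: CouponUse <- AdSpend -> BrandLoyalty -> EmailOpen
  P3: CouponUse <- PriceTier -> BrandLoyalty -> EmailOpen
Condition 1 (no descendant of CouponUse in the set): holds — descendants of CouponUse are {EmailOpen}; none are in {AdSpend, BrandLoyalty, PriceTier}.
Condition 2 (every backdoor path blocked by {AdSpend, BrandLoyalty, PriceTier}):
  P1: blocked at chain node PriceTier ∈ conditioning set.
  P2: blocked at fork node AdSpend ∈ conditioning set.
  P3: blocked at fork node PriceTier ∈ conditioning set.
{AdSpend, BrandLoyalty, PriceTier} satisfies the backdoor criterion.

Yes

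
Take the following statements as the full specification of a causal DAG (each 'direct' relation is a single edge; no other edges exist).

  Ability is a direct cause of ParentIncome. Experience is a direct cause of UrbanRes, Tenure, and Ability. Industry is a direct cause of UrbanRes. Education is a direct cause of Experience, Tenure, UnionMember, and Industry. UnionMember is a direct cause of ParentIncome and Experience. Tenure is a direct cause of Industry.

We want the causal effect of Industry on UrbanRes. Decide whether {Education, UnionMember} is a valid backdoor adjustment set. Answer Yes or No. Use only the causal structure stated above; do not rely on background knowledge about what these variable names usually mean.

No

Backdoor paths from Industry to UrbanRes (paths whose first edge points into Industry):
  P1: Industry <- Education -> UnionMember -> Experience -> UrbanRes
  P2: Industry <- Education -> UnionMember -> ParentIncome <- Ability <- Experience -> UrbanRes
  P3: Industry <- Education -> Experience -> UrbanRes
  P4: Industry <- Education -> Tenure <- Experience -> UrbanRes
  P5: Industry <- Tenure <- Education -> UnionMember -> Experience -> UrbanRes
  P6: Industry <- Tenure <- Education -> UnionMember -> ParentIncome <- Ability <- Experience -> UrbanRes
  P7: Industry <- Tenure <- Education -> Experience -> UrbanRes
  P8: Industry <- Tenure <- Experience -> UrbanRes
Condition 1 (no descendant of Industry in the set): holds — descendants of Industry are {UrbanRes}; none are in {Education, UnionMember}.
Condition 2 (every backdoor path blocked by {Education, UnionMember}):
  P1: blocked at fork node Education ∈ conditioning set.
  P2: blocked at fork node Education ∈ conditioning set.
  P3: blocked at fork node Education ∈ conditioning set.
  P4: blocked at fork node Education ∈ conditioning set.
  P5: blocked at fork node Education ∈ conditioning set.
  P6: blocked at fork node Education ∈ conditioning set.
  P7: blocked at fork node Education ∈ conditioning set.
  P8: open — no interior node is in the conditioning set.
{Education, UnionMember} does not satisfy the backdoor criterion.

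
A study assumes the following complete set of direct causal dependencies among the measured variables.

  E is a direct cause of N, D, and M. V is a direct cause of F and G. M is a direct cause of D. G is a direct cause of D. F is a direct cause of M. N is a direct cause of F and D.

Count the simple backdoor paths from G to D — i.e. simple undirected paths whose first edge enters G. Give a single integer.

6

A backdoor path from G to D is any simple undirected path whose first edge points into G (i.e. leaves G via a parent).
Parents of G: {V}.
Enumerating:
  P1: G <- V -> F <- N <- E -> M -> D
  P2: G <- V -> F <- N <- E -> D
  P3: G <- V -> F <- N -> D
  P4: G <- V -> F -> M <- E -> N -> D
  P5: G <- V -> F -> M <- E -> D
  P6: G <- V -> F -> M -> D
That exhausts the simple backdoor paths. Count: 6.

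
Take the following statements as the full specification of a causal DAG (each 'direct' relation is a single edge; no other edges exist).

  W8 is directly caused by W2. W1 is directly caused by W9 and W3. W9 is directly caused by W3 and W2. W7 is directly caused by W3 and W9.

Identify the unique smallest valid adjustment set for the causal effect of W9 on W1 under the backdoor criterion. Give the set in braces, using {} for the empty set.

Variables eligible for adjustment (non-descendants of W9, excluding W9 and W1): {W2, W3, W8}.
Backdoor paths from W9 to W1:
  P1: W9 <- W3 -> W1
The empty set is not sufficient: P1 (W9 <- W3 -> W1) has no collider blocking it and no conditioned non-collider, so it is open.
Try {W3}:
  P1: blocked at fork node W3 ∈ conditioning set.
{W3} contains no descendant of W9 and blocks every backdoor path.
No other singleton works — e.g. {W2} leaves P1 open — so {W3} is the unique smallest valid adjustment set.

{W3}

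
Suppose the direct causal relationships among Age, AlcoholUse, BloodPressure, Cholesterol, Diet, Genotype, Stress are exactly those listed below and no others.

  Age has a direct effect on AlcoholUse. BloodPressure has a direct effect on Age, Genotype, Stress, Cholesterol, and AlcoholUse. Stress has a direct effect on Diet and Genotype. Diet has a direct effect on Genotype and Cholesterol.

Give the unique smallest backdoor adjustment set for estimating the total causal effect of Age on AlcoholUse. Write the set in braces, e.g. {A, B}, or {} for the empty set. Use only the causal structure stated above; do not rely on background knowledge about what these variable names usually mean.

{BloodPressure}

Variables eligible for adjustment (non-descendants of Age, excluding Age and AlcoholUse): {BloodPressure, Cholesterol, Diet, Genotype, Stress}.
Backdoor paths from Age to AlcoholUse:
  P1: Age <- BloodPressure -> AlcoholUse
The empty set is not sufficient: P1 (Age <- BloodPressure -> AlcoholUse) has no collider blocking it and no conditioned non-collider, so it is open.
Try {BloodPressure}:
  P1: blocked at fork node BloodPressure ∈ conditioning set.
{BloodPressure} contains no descendant of Age and blocks every backdoor path.
No other singleton works — e.g. {Stress} leaves P1 open — so {BloodPressure} is the unique smallest valid adjustment set.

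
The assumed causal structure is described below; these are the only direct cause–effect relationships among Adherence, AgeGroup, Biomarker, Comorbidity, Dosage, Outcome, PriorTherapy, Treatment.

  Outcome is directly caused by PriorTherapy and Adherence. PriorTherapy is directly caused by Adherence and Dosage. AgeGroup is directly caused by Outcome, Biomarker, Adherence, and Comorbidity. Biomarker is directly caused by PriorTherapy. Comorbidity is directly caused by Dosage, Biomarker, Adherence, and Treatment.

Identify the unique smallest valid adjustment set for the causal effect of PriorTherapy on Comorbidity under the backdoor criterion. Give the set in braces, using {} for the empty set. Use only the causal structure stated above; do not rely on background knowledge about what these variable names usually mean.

{Adherence, Dosage}

Variables eligible for adjustment (non-descendants of PriorTherapy, excluding PriorTherapy and Comorbidity): {Adherence, Dosage, Treatment}.
Backdoor paths from PriorTherapy to Comorbidity:
  P1: PriorTherapy <- Dosage -> Comorbidity
  P2: PriorTherapy <- Adherence -> Outcome -> AgeGroup <- Biomarker -> Comorbidity
  P3: PriorTherapy <- Adherence -> Outcome -> AgeGroup <- Comorbidity
  P4: PriorTherapy <- Adherence -> Comorbidity
  P5: PriorTherapy <- Adherence -> AgeGroup <- Biomarker -> Comorbidity
  P6: PriorTherapy <- Adherence -> AgeGroup <- Comorbidity
The empty set is not sufficient: P1 (PriorTherapy <- Dosage -> Comorbidity) has no collider blocking it and no conditioned non-collider, so it is open.
Try {Adherence, Dosage}:
  P1: blocked at fork node Dosage ∈ conditioning set.
  P2: blocked at fork node Adherence ∈ conditioning set.
  P3: blocked at fork node Adherence ∈ conditioning set.
  P4: blocked at fork node Adherence ∈ conditioning set.
  P5: blocked at fork node Adherence ∈ conditioning set.
  P6: blocked at fork node Adherence ∈ conditioning set.
{Adherence, Dosage} contains no descendant of PriorTherapy and blocks every backdoor path.
Every element of {Adherence, Dosage} is needed (dropping Adherence leaves P4 open; dropping Dosage leaves P1 open), so no proper subset is valid.
Among all size-2 subsets of the eligible variables, only {Adherence, Dosage} blocks every backdoor path, so it is the unique smallest valid adjustment set.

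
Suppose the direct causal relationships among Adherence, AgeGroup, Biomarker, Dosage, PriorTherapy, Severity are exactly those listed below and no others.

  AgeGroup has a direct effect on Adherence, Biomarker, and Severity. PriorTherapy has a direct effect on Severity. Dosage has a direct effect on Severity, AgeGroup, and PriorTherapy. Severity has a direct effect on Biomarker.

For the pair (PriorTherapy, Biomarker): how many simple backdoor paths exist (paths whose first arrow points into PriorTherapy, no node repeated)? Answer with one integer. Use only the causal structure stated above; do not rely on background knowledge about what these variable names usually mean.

4

A backdoor path from PriorTherapy to Biomarker is any simple undirected path whose first edge points into PriorTherapy (i.e. leaves PriorTherapy via a parent).
Parents of PriorTherapy: {Dosage}.
Enumerating:
  P1: PriorTherapy <- Dosage -> AgeGroup -> Severity -> Biomarker
  P2: PriorTherapy <- Dosage -> AgeGroup -> Biomarker
  P3: PriorTherapy <- Dosage -> Severity <- AgeGroup -> Biomarker
  P4: PriorTherapy <- Dosage -> Severity -> Biomarker
That exhausts the simple backdoor paths. Count: 4.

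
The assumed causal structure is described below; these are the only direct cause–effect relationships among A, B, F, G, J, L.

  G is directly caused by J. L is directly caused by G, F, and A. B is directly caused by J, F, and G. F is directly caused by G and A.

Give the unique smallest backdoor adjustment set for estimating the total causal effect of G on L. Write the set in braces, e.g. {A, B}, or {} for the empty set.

{}

Variables eligible for adjustment (non-descendants of G, excluding G and L): {A, J}.
Backdoor paths from G to L:
  P1: G <- J -> B <- F <- A -> L
  P2: G <- J -> B <- F -> L
Each backdoor path contains an unconditioned collider, so every path is already blocked with the empty conditioning set:
  P1: blocked at collider B (neither it nor any descendant is in the conditioning set).
  P2: blocked at collider B (neither it nor any descendant is in the conditioning set).
The empty set is therefore the unique smallest valid set.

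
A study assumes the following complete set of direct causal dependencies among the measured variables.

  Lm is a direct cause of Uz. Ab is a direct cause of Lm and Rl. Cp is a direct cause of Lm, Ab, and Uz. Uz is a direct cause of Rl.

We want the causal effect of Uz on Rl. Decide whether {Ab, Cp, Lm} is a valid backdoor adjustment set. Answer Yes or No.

Yes

Backdoor paths from Uz to Rl (paths whose first edge points into Uz):
  P1: Uz <- Cp -> Ab -> Rl
  P2: Uz <- Cp -> Lm <- Ab -> Rl
  P3: Uz <- Lm <- Cp -> Ab -> Rl
  P4: Uz <- Lm <- Ab -> Rl
Condition 1 (no descendant of Uz in the set): holds — descendants of Uz are {Rl}; none are in {Ab, Cp, Lm}.
Condition 2 (every backdoor path blocked by {Ab, Cp, Lm}):
  P1: blocked at fork node Cp ∈ conditioning set.
  P2: blocked at fork node Cp ∈ conditioning set.
  P3: blocked at chain node Lm ∈ conditioning set.
  P4: blocked at chain node Lm ∈ conditioning set.
{Ab, Cp, Lm} satisfies the backdoor criterion.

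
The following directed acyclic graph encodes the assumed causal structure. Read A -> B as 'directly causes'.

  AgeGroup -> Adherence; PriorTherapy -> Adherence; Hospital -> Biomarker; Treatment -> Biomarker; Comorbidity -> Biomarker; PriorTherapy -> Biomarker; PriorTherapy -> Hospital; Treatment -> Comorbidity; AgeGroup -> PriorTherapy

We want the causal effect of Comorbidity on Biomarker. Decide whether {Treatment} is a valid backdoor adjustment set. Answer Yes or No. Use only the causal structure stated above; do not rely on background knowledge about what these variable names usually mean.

Backdoor paths from Comorbidity to Biomarker (paths whose first edge points into Comorbidity):
  P1: Comorbidity <- Treatment -> Biomarker
Condition 1 (no descendant of Comorbidity in the set): holds — descendants of Comorbidity are {Biomarker}; none are in {Treatment}.
Condition 2 (every backdoor path blocked by {Treatment}):
  P1: blocked at fork node Treatment ∈ conditioning set.
{Treatment} satisfies the backdoor criterion.

Yes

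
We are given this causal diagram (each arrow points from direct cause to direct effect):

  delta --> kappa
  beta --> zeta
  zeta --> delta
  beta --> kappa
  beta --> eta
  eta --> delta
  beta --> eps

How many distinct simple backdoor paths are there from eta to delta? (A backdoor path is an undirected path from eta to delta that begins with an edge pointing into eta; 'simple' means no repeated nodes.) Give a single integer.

A backdoor path from eta to delta is any simple undirected path whose first edge points into eta (i.e. leaves eta via a parent).
Parents of eta: {beta}.
Enumerating:
  P1: eta <- beta -> zeta -> delta
  P2: eta <- beta -> kappa <- delta
That exhausts the simple backdoor paths. Count: 2.

2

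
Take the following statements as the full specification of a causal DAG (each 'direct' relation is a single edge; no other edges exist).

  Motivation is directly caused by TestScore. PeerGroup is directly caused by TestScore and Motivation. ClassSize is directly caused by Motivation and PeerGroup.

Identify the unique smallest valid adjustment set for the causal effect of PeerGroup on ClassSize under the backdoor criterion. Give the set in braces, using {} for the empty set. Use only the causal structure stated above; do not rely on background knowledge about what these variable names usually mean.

{Motivation}

Variables eligible for adjustment (non-descendants of PeerGroup, excluding PeerGroup and ClassSize): {Motivation, TestScore}.
Backdoor paths from PeerGroup to ClassSize:
  P1: PeerGroup <- TestScore -> Motivation -> ClassSize
  P2: PeerGroup <- Motivation -> ClassSize
The empty set is not sufficient: P1 (PeerGroup <- TestScore -> Motivation -> ClassSize) has no collider blocking it and no conditioned non-collider, so it is open.
Try {Motivation}:
  P1: blocked at chain node Motivation ∈ conditioning set.
  P2: blocked at fork node Motivation ∈ conditioning set.
{Motivation} contains no descendant of PeerGroup and blocks every backdoor path.
No other singleton works — e.g. {TestScore} leaves P2 open — so {Motivation} is the unique smallest valid adjustment set.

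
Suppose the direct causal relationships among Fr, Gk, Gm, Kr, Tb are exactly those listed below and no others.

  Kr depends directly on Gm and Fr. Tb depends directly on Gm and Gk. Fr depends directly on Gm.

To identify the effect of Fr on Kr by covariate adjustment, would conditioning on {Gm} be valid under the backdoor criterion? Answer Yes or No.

Yes

Backdoor paths from Fr to Kr (paths whose first edge points into Fr):
  P1: Fr <- Gm -> Kr
Condition 1 (no descendant of Fr in the set): holds — descendants of Fr are {Kr}; none are in {Gm}.
Condition 2 (every backdoor path blocked by {Gm}):
  P1: blocked at fork node Gm ∈ conditioning set.
{Gm} satisfies the backdoor criterion.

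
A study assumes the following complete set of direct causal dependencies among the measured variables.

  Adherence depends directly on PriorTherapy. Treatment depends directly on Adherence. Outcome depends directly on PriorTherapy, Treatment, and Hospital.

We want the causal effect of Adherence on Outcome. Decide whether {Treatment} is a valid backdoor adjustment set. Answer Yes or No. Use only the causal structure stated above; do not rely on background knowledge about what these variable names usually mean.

Backdoor paths from Adherence to Outcome (paths whose first edge points into Adherence):
  P1: Adherence <- PriorTherapy -> Outcome
Condition 1 (no descendant of Adherence in the set): FAILS — Treatment is a descendant of Adherence.
Condition 2 (every backdoor path blocked by {Treatment}):
  P1: open — no interior node is in the conditioning set.
{Treatment} does not satisfy the backdoor criterion.

No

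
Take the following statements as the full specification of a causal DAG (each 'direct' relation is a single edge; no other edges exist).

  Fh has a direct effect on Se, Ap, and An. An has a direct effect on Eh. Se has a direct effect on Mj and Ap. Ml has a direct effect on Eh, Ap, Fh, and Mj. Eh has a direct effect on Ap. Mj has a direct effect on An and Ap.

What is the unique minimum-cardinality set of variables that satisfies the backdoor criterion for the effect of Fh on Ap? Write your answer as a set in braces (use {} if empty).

{Ml}

Variables eligible for adjustment (non-descendants of Fh, excluding Fh and Ap): {Ml}.
Backdoor paths from Fh to Ap:
  P1: Fh <- Ml -> Mj <- Se -> Ap
  P2: Fh <- Ml -> Mj -> An -> Eh -> Ap
  P3: Fh <- Ml -> Mj -> Ap
  P4: Fh <- Ml -> Eh <- An <- Mj <- Se -> Ap
  P5: Fh <- Ml -> Eh <- An <- Mj -> Ap
  P6: Fh <- Ml -> Eh -> Ap
  P7: Fh <- Ml -> Ap
The empty set is not sufficient: P2 (Fh <- Ml -> Mj -> An -> Eh -> Ap) has no collider blocking it and no conditioned non-collider, so it is open.
Try {Ml}:
  P1: blocked at fork node Ml ∈ conditioning set.
  P2: blocked at fork node Ml ∈ conditioning set.
  P3: blocked at fork node Ml ∈ conditioning set.
  P4: blocked at fork node Ml ∈ conditioning set.
  P5: blocked at fork node Ml ∈ conditioning set.
  P6: blocked at fork node Ml ∈ conditioning set.
  P7: blocked at fork node Ml ∈ conditioning set.
{Ml} contains no descendant of Fh and blocks every backdoor path.
{Ml} is the unique smallest valid adjustment set.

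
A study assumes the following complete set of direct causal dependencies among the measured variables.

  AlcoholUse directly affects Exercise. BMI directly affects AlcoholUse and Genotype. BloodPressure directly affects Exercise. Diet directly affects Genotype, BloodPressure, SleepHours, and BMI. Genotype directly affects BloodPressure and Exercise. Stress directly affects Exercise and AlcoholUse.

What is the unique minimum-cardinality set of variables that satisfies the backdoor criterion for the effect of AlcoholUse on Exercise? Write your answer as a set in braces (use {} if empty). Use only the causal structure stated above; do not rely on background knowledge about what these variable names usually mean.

Variables eligible for adjustment (non-descendants of AlcoholUse, excluding AlcoholUse and Exercise): {BMI, BloodPressure, Diet, Genotype, SleepHours, Stress}.
Backdoor paths from AlcoholUse to Exercise:
  P1: AlcoholUse <- Stress -> Exercise
  P2: AlcoholUse <- BMI <- Diet -> Genotype -> BloodPressure -> Exercise
  P3: AlcoholUse <- BMI <- Diet -> Genotype -> Exercise
  P4: AlcoholUse <- BMI <- Diet -> BloodPressure <- Genotype -> Exercise
  P5: AlcoholUse <- BMI <- Diet -> BloodPressure -> Exercise
  P6: AlcoholUse <- BMI -> Genotype <- Diet -> BloodPressure -> Exercise
  P7: AlcoholUse <- BMI -> Genotype -> BloodPressure -> Exercise
  P8: AlcoholUse <- BMI -> Genotype -> Exercise
The empty set is not sufficient: P1 (AlcoholUse <- Stress -> Exercise) has no collider blocking it and no conditioned non-collider, so it is open.
Try {BMI, Stress}:
  P1: blocked at fork node Stress ∈ conditioning set.
  P2: blocked at chain node BMI ∈ conditioning set.
  P3: blocked at chain node BMI ∈ conditioning set.
  P4: blocked at chain node BMI ∈ conditioning set.
  P5: blocked at chain node BMI ∈ conditioning set.
  P6: blocked at fork node BMI ∈ conditioning set.
  P7: blocked at fork node BMI ∈ conditioning set.
  P8: blocked at fork node BMI ∈ conditioning set.
{BMI, Stress} contains no descendant of AlcoholUse and blocks every backdoor path.
Every element of {BMI, Stress} is needed (dropping BMI leaves P2 open; dropping Stress leaves P1 open), so no proper subset is valid.
Among all size-2 subsets of the eligible variables, only {BMI, Stress} blocks every backdoor path, so it is the unique smallest valid adjustment set.

{BMI, Stress}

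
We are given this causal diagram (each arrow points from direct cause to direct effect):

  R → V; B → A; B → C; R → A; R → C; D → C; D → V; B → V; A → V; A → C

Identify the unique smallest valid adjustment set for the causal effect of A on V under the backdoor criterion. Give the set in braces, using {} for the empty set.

Variables eligible for adjustment (non-descendants of A, excluding A and V): {B, D, R}.
Backdoor paths from A to V:
  P1: A <- R -> C <- B -> V
  P2: A <- R -> C <- D -> V
  P3: A <- R -> V
  P4: A <- B -> C <- R -> V
  P5: A <- B -> C <- D -> V
  P6: A <- B -> V
The empty set is not sufficient: P3 (A <- R -> V) has no collider blocking it and no conditioned non-collider, so it is open.
Try {B, R}:
  P1: blocked at fork node R ∈ conditioning set.
  P2: blocked at fork node R ∈ conditioning set.
  P3: blocked at fork node R ∈ conditioning set.
  P4: blocked at fork node B ∈ conditioning set.
  P5: blocked at fork node B ∈ conditioning set.
  P6: blocked at fork node B ∈ conditioning set.
{B, R} contains no descendant of A and blocks every backdoor path.
Every element of {B, R} is needed (dropping B leaves P6 open; dropping R leaves P3 open), so no proper subset is valid.
Among all size-2 subsets of the eligible variables, only {B, R} blocks every backdoor path, so it is the unique smallest valid adjustment set.

{B, R}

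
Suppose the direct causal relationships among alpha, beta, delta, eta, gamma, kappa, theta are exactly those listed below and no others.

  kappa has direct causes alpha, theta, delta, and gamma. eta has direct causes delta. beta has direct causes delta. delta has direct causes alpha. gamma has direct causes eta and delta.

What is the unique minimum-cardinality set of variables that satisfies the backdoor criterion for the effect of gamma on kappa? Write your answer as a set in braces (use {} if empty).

{delta}

Variables eligible for adjustment (non-descendants of gamma, excluding gamma and kappa): {alpha, beta, delta, eta, theta}.
Backdoor paths from gamma to kappa:
  P1: gamma <- delta <- alpha -> kappa
  P2: gamma <- delta -> kappa
  P3: gamma <- eta <- delta <- alpha -> kappa
  P4: gamma <- eta <- delta -> kappa
The empty set is not sufficient: P1 (gamma <- delta <- alpha -> kappa) has no collider blocking it and no conditioned non-collider, so it is open.
Try {delta}:
  P1: blocked at chain node delta ∈ conditioning set.
  P2: blocked at fork node delta ∈ conditioning set.
  P3: blocked at chain node delta ∈ conditioning set.
  P4: blocked at fork node delta ∈ conditioning set.
{delta} contains no descendant of gamma and blocks every backdoor path.
No other singleton works — e.g. {theta} leaves P1 open — so {delta} is the unique smallest valid adjustment set.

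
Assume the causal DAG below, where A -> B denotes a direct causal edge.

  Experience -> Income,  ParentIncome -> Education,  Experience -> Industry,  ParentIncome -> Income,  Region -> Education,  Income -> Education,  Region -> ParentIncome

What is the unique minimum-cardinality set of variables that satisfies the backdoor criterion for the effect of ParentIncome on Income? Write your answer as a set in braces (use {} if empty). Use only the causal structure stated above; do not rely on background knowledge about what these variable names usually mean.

Variables eligible for adjustment (non-descendants of ParentIncome, excluding ParentIncome and Income): {Experience, Industry, Region}.
Backdoor paths from ParentIncome to Income:
  P1: ParentIncome <- Region -> Education <- Income
Each backdoor path contains an unconditioned collider, so every path is already blocked with the empty conditioning set:
  P1: blocked at collider Education (neither it nor any descendant is in the conditioning set).
The empty set is therefore the unique smallest valid set.

{}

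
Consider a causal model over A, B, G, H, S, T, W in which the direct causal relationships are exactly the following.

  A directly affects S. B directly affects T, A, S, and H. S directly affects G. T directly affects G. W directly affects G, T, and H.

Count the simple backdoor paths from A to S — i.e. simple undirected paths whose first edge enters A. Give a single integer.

5

A backdoor path from A to S is any simple undirected path whose first edge points into A (i.e. leaves A via a parent).
Parents of A: {B}.
Enumerating:
  P1: A <- B -> S
  P2: A <- B -> T <- W -> G <- S
  P3: A <- B -> T -> G <- S
  P4: A <- B -> H <- W -> T -> G <- S
  P5: A <- B -> H <- W -> G <- S
That exhausts the simple backdoor paths. Count: 5.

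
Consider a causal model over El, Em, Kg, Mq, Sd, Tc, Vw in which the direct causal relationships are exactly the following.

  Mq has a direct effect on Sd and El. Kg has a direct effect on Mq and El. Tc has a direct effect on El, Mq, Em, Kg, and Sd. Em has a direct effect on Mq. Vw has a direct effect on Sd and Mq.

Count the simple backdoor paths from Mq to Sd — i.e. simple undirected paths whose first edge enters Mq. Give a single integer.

A backdoor path from Mq to Sd is any simple undirected path whose first edge points into Mq (i.e. leaves Mq via a parent).
Parents of Mq: {Em, Kg, Tc, Vw}.
Enumerating:
  P1: Mq <- Tc -> Sd
  P2: Mq <- Kg <- Tc -> Sd
  P3: Mq <- Kg -> El <- Tc -> Sd
  P4: Mq <- Em <- Tc -> Sd
  P5: Mq <- Vw -> Sd
That exhausts the simple backdoor paths. Count: 5.

5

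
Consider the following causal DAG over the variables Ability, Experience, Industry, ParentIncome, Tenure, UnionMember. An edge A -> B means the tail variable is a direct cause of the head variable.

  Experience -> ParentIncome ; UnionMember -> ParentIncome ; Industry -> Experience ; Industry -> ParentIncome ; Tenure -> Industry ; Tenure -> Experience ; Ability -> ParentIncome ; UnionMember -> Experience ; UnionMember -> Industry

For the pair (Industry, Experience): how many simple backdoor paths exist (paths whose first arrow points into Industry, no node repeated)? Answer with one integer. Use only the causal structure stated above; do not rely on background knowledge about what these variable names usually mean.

3

A backdoor path from Industry to Experience is any simple undirected path whose first edge points into Industry (i.e. leaves Industry via a parent).
Parents of Industry: {Tenure, UnionMember}.
Enumerating:
  P1: Industry <- Tenure -> Experience
  P2: Industry <- UnionMember -> Experience
  P3: Industry <- UnionMember -> ParentIncome <- Experience
That exhausts the simple backdoor paths. Count: 3.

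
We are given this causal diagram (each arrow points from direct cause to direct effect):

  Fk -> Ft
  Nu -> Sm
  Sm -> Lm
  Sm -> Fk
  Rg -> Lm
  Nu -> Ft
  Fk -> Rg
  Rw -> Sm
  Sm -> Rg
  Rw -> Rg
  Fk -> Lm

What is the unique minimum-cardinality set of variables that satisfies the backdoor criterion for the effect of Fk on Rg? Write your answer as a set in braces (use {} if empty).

Variables eligible for adjustment (non-descendants of Fk, excluding Fk and Rg): {Nu, Rw, Sm}.
Backdoor paths from Fk to Rg:
  P1: Fk <- Sm <- Rw -> Rg
  P2: Fk <- Sm -> Rg
  P3: Fk <- Sm -> Lm <- Rg
The empty set is not sufficient: P1 (Fk <- Sm <- Rw -> Rg) has no collider blocking it and no conditioned non-collider, so it is open.
Try {Sm}:
  P1: blocked at chain node Sm ∈ conditioning set.
  P2: blocked at fork node Sm ∈ conditioning set.
  P3: blocked at fork node Sm ∈ conditioning set.
{Sm} contains no descendant of Fk and blocks every backdoor path.
No other singleton works — e.g. {Nu} leaves P1 open — so {Sm} is the unique smallest valid adjustment set.

{Sm}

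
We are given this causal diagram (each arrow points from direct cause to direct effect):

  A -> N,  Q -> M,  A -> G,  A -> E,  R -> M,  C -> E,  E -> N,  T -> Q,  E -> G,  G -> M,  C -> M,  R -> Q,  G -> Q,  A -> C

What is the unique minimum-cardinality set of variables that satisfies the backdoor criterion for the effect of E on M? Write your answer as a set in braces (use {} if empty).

Variables eligible for adjustment (non-descendants of E, excluding E and M): {A, C, R, T}.
Backdoor paths from E to M:
  P1: E <- A -> C -> M
  P2: E <- A -> G -> Q <- R -> M
  P3: E <- A -> G -> Q -> M
  P4: E <- A -> G -> M
  P5: E <- C <- A -> G -> Q <- R -> M
  P6: E <- C <- A -> G -> Q -> M
  P7: E <- C <- A -> G -> M
  P8: E <- C -> M
The empty set is not sufficient: P1 (E <- A -> C -> M) has no collider blocking it and no conditioned non-collider, so it is open.
Try {A, C}:
  P1: blocked at fork node A ∈ conditioning set.
  P2: blocked at fork node A ∈ conditioning set.
  P3: blocked at fork node A ∈ conditioning set.
  P4: blocked at fork node A ∈ conditioning set.
  P5: blocked at chain node C ∈ conditioning set.
  P6: blocked at chain node C ∈ conditioning set.
  P7: blocked at chain node C ∈ conditioning set.
  P8: blocked at fork node C ∈ conditioning set.
{A, C} contains no descendant of E and blocks every backdoor path.
Every element of {A, C} is needed (dropping A leaves P3 open; dropping C leaves P8 open), so no proper subset is valid.
Among all size-2 subsets of the eligible variables, only {A, C} blocks every backdoor path, so it is the unique smallest valid adjustment set.

{A, C}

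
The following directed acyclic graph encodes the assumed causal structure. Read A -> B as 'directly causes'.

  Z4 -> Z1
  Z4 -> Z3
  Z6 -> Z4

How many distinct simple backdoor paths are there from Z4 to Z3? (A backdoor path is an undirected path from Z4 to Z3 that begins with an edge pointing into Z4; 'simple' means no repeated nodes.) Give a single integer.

A backdoor path from Z4 to Z3 is any simple undirected path whose first edge points into Z4 (i.e. leaves Z4 via a parent).
Parents of Z4: {Z6}.
No simple path from any parent of Z4 reaches Z3 without revisiting Z4, so there are no backdoor paths.

0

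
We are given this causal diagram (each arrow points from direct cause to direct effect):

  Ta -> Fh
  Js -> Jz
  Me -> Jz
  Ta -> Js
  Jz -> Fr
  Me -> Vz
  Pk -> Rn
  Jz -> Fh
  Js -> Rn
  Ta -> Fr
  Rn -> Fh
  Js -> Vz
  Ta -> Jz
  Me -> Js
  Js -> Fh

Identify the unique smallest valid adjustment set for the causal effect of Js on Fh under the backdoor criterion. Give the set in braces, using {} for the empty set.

{Me, Ta}

Variables eligible for adjustment (non-descendants of Js, excluding Js and Fh): {Me, Pk, Ta}.
Backdoor paths from Js to Fh:
  P1: Js <- Me -> Jz <- Ta -> Fh
  P2: Js <- Me -> Jz -> Fh
  P3: Js <- Me -> Jz -> Fr <- Ta -> Fh
  P4: Js <- Ta -> Jz -> Fh
  P5: Js <- Ta -> Fh
  P6: Js <- Ta -> Fr <- Jz -> Fh
The empty set is not sufficient: P2 (Js <- Me -> Jz -> Fh) has no collider blocking it and no conditioned non-collider, so it is open.
Try {Me, Ta}:
  P1: blocked at fork node Me ∈ conditioning set.
  P2: blocked at fork node Me ∈ conditioning set.
  P3: blocked at fork node Me ∈ conditioning set.
  P4: blocked at fork node Ta ∈ conditioning set.
  P5: blocked at fork node Ta ∈ conditioning set.
  P6: blocked at fork node Ta ∈ conditioning set.
{Me, Ta} contains no descendant of Js and blocks every backdoor path.
Every element of {Me, Ta} is needed (dropping Me leaves P2 open; dropping Ta leaves P4 open), so no proper subset is valid.
Among all size-2 subsets of the eligible variables, only {Me, Ta} blocks every backdoor path, so it is the unique smallest valid adjustment set.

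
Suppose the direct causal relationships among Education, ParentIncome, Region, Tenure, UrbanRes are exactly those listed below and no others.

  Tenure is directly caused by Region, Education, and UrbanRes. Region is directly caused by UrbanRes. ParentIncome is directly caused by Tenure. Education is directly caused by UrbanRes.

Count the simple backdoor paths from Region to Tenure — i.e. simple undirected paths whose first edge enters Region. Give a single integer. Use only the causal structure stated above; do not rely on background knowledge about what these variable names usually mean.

2

A backdoor path from Region to Tenure is any simple undirected path whose first edge points into Region (i.e. leaves Region via a parent).
Parents of Region: {UrbanRes}.
Enumerating:
  P1: Region <- UrbanRes -> Education -> Tenure
  P2: Region <- UrbanRes -> Tenure
That exhausts the simple backdoor paths. Count: 2.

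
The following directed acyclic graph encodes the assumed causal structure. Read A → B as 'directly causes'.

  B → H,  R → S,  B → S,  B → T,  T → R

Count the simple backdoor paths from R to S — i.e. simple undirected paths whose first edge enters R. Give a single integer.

1

A backdoor path from R to S is any simple undirected path whose first edge points into R (i.e. leaves R via a parent).
Parents of R: {T}.
Enumerating:
  P1: R <- T <- B -> S
That exhausts the simple backdoor paths. Count: 1.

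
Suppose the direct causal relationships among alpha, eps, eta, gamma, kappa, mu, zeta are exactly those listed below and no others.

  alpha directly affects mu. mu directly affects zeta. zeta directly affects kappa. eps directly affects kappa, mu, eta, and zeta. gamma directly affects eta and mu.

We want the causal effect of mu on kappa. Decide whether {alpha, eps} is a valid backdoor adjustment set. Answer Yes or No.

Yes

Backdoor paths from mu to kappa (paths whose first edge points into mu):
  P1: mu <- gamma -> eta <- eps -> zeta -> kappa
  P2: mu <- gamma -> eta <- eps -> kappa
  P3: mu <- eps -> zeta -> kappa
  P4: mu <- eps -> kappa
Condition 1 (no descendant of mu in the set): holds — descendants of mu are {kappa, zeta}; none are in {alpha, eps}.
Condition 2 (every backdoor path blocked by {alpha, eps}):
  P1: blocked at collider eta (neither it nor any descendant is in the conditioning set).
  P2: blocked at collider eta (neither it nor any descendant is in the conditioning set).
  P3: blocked at fork node eps ∈ conditioning set.
  P4: blocked at fork node eps ∈ conditioning set.
{alpha, eps} satisfies the backdoor criterion.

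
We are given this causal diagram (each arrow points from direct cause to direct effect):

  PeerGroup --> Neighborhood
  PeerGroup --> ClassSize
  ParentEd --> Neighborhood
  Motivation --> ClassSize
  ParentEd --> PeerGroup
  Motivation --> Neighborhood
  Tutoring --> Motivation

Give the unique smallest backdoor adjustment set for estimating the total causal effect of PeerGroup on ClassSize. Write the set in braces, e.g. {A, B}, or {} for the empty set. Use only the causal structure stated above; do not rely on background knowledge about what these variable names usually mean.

{}

Variables eligible for adjustment (non-descendants of PeerGroup, excluding PeerGroup and ClassSize): {Motivation, ParentEd, Tutoring}.
Backdoor paths from PeerGroup to ClassSize:
  P1: PeerGroup <- ParentEd -> Neighborhood <- Motivation -> ClassSize
Each backdoor path contains an unconditioned collider, so every path is already blocked with the empty conditioning set:
  P1: blocked at collider Neighborhood (neither it nor any descendant is in the conditioning set).
The empty set is therefore the unique smallest valid set.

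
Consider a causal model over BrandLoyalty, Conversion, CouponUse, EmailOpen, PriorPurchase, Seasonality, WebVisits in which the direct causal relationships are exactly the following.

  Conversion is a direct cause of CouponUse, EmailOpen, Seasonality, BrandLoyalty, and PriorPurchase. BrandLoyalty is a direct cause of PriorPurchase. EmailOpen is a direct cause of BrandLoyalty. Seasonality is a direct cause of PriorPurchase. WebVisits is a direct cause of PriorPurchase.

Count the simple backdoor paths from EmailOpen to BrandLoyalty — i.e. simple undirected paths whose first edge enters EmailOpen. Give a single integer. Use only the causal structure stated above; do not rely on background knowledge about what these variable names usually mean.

A backdoor path from EmailOpen to BrandLoyalty is any simple undirected path whose first edge points into EmailOpen (i.e. leaves EmailOpen via a parent).
Parents of EmailOpen: {Conversion}.
Enumerating:
  P1: EmailOpen <- Conversion -> BrandLoyalty
  P2: EmailOpen <- Conversion -> Seasonality -> PriorPurchase <- BrandLoyalty
  P3: EmailOpen <- Conversion -> PriorPurchase <- BrandLoyalty
That exhausts the simple backdoor paths. Count: 3.

3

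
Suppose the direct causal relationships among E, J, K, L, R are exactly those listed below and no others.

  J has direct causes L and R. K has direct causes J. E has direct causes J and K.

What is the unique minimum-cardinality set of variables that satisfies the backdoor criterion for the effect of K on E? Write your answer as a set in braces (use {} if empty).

Variables eligible for adjustment (non-descendants of K, excluding K and E): {J, L, R}.
Backdoor paths from K to E:
  P1: K <- J -> E
The empty set is not sufficient: P1 (K <- J -> E) has no collider blocking it and no conditioned non-collider, so it is open.
Try {J}:
  P1: blocked at fork node J ∈ conditioning set.
{J} contains no descendant of K and blocks every backdoor path.
No other singleton works — e.g. {L} leaves P1 open — so {J} is the unique smallest valid adjustment set.

{J}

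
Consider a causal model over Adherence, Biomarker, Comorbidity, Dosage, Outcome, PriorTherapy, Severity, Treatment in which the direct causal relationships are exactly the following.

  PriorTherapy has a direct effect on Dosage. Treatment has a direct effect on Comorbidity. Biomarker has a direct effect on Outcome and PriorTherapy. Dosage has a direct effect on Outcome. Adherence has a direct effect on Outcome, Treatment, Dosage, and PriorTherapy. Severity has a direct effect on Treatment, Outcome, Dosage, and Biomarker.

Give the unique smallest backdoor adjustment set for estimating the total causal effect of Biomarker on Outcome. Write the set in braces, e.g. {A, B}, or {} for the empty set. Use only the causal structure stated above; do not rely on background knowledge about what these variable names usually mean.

Variables eligible for adjustment (non-descendants of Biomarker, excluding Biomarker and Outcome): {Adherence, Comorbidity, Severity, Treatment}.
Backdoor paths from Biomarker to Outcome:
  P1: Biomarker <- Severity -> Treatment <- Adherence -> PriorTherapy -> Dosage -> Outcome
  P2: Biomarker <- Severity -> Treatment <- Adherence -> Dosage -> Outcome
  P3: Biomarker <- Severity -> Treatment <- Adherence -> Outcome
  P4: Biomarker <- Severity -> Dosage <- Adherence -> Outcome
  P5: Biomarker <- Severity -> Dosage <- PriorTherapy <- Adherence -> Outcome
  P6: Biomarker <- Severity -> Dosage -> Outcome
  P7: Biomarker <- Severity -> Outcome
The empty set is not sufficient: P6 (Biomarker <- Severity -> Dosage -> Outcome) has no collider blocking it and no conditioned non-collider, so it is open.
Try {Severity}:
  P1: blocked at fork node Severity ∈ conditioning set.
  P2: blocked at fork node Severity ∈ conditioning set.
  P3: blocked at fork node Severity ∈ conditioning set.
  P4: blocked at fork node Severity ∈ conditioning set.
  P5: blocked at fork node Severity ∈ conditioning set.
  P6: blocked at fork node Severity ∈ conditioning set.
  P7: blocked at fork node Severity ∈ conditioning set.
{Severity} contains no descendant of Biomarker and blocks every backdoor path.
No other singleton works — e.g. {Adherence} leaves P6 open — so {Severity} is the unique smallest valid adjustment set.

{Severity}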